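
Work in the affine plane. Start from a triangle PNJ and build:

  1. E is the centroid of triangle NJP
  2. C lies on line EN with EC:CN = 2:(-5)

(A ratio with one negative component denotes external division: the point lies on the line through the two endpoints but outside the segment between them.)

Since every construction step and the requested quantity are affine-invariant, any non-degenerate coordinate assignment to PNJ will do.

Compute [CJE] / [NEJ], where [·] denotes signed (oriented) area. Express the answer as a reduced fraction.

[CJE]:[NEJ] = 2/3

Work in coordinates with P = (0, 0), N = (1, 0), J = (0, 1).
1. E is the centroid of triangle NJP ⇒ E = (1/3, 1/3)
2. C lies on line EN with EC:CN = 2:(-5) ⇒ C = (-1/9, 5/9)
2·[CJE] = -2/9, 2·[NEJ] = -1/3
[CJE]:[NEJ] = -2/9:-1/3 = 2/3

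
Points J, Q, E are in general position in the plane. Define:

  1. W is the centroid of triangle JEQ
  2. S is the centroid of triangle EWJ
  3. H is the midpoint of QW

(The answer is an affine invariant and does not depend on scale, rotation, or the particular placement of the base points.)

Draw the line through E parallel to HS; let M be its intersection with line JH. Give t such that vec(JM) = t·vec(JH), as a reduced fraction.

Set J = (0, 0), Q = (1, 0), E = (0, 1); any affine frame gives the same invariant.
1. W is the centroid of triangle JEQ ⇒ W = (1/3, 1/3)
2. S is the centroid of triangle EWJ ⇒ S = (1/9, 4/9)
3. H is the midpoint of QW ⇒ H = (2/3, 1/6)
through E parallel to HS: direction (-5/9, 5/18); meets JH at M = (4/3, 1/3)
M = J + t·(H−J) with t = 2

t = 2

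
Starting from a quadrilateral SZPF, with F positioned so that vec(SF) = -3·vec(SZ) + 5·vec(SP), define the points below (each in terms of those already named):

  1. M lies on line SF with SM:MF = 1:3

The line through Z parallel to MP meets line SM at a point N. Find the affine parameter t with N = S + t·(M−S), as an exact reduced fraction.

Assign S = (0, 0), Z = (1, 0), P = (0, 1), F = (-3, 5) — the answer is frame-independent, so this choice is without loss of generality.
1. M lies on line SF with SM:MF = 1:3 ⇒ M = (-3/4, 5/4)
through Z parallel to MP: direction (3/4, -1/4); meets SM at N = (-1/4, 5/12)
N = S + t·(M−S) with t = 1/3

t = 1/3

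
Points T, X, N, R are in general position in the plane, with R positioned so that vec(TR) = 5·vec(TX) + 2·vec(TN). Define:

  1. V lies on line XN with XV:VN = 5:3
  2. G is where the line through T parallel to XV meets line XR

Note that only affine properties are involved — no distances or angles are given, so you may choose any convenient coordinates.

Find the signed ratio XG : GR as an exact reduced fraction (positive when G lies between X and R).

XG:GR = -1/7

Assign T = (0, 0), X = (1, 0), N = (0, 1), R = (5, 2) — the answer is frame-independent, so this choice is without loss of generality.
1. V lies on line XN with XV:VN = 5:3 ⇒ V = (3/8, 5/8)
2. G is where the line through T parallel to XV meets line XR ⇒ G = (1/3, -1/3)
G = X + t·(R−X) with t = -1/6, so XG:GR = t:(1−t) = -1/6:7/6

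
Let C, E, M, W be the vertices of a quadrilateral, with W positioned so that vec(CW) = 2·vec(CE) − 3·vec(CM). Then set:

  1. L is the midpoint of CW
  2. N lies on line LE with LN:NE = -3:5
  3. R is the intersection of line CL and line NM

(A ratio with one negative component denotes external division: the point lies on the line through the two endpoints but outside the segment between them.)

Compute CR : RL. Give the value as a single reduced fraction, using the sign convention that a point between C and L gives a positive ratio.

Assign C = (0, 0), E = (1, 0), M = (0, 1), W = (2, -3) — the answer is frame-independent, so this choice is without loss of generality.
1. L is the midpoint of CW ⇒ L = (1, -3/2)
2. N lies on line LE with LN:NE = -3:5 ⇒ N = (1, -15/4)
3. R is the intersection of line CL and line NM ⇒ R = (4/13, -6/13)
R = C + t·(L−C) with t = 4/13, so CR:RL = t:(1−t) = 4/13:9/13

CR:RL = 4/9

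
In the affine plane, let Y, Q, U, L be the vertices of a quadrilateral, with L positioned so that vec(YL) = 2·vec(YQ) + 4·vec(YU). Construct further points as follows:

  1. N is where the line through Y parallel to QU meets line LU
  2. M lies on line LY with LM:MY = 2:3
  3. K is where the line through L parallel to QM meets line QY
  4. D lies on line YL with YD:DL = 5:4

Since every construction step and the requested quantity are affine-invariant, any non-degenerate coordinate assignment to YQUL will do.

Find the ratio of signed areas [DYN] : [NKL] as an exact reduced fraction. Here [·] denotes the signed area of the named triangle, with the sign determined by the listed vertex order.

[DYN]:[NKL] = -10/63

Work in coordinates with Y = (0, 0), Q = (1, 0), U = (0, 1), L = (2, 4).
1. N is where the line through Y parallel to QU meets line LU ⇒ N = (-2/5, 2/5)
2. M lies on line LY with LM:MY = 2:3 ⇒ M = (6/5, 12/5)
3. K is where the line through L parallel to QM meets line QY ⇒ K = (5/3, 0)
4. D lies on line YL with YD:DL = 5:4 ⇒ D = (10/9, 20/9)
2·[DYN] = -4/3, 2·[NKL] = 42/5
[DYN]:[NKL] = -4/3:42/5 = -10/63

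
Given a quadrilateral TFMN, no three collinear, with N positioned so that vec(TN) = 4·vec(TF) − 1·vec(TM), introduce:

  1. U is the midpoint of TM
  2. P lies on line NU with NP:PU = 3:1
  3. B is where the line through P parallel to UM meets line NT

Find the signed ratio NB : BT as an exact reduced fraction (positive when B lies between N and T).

Choose coordinates T = (0, 0), F = (1, 0), M = (0, 1), N = (4, -1).
1. U is the midpoint of TM ⇒ U = (0, 1/2)
2. P lies on line NU with NP:PU = 3:1 ⇒ P = (1, 1/8)
3. B is where the line through P parallel to UM meets line NT ⇒ B = (1, -1/4)
B = N + t·(T−N) with t = 3/4, so NB:BT = t:(1−t) = 3/4:1/4

NB:BT = 3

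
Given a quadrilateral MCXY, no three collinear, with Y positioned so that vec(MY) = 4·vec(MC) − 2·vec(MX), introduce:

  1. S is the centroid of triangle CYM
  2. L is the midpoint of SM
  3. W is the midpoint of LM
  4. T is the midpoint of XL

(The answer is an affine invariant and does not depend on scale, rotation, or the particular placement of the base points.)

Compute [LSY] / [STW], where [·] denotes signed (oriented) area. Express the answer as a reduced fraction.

[LSY]:[STW] = -8/15

Set M = (0, 0), C = (1, 0), X = (0, 1), Y = (4, -2); any affine frame gives the same invariant.
1. S is the centroid of triangle CYM ⇒ S = (5/3, -2/3)
2. L is the midpoint of SM ⇒ L = (5/6, -1/3)
3. W is the midpoint of LM ⇒ W = (5/12, -1/6)
4. T is the midpoint of XL ⇒ T = (5/12, 1/3)
2·[LSY] = -1/3, 2·[STW] = 5/8
[LSY]:[STW] = -1/3:5/8 = -8/15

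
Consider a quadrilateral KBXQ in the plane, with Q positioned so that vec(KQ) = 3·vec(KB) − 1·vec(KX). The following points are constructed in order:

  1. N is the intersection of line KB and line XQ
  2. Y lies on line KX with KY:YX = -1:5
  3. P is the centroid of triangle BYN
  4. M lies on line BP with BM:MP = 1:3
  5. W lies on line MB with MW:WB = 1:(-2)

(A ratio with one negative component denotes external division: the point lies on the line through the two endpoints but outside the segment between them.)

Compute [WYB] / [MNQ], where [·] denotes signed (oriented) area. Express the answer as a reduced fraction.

[WYB]:[MNQ] = 2/55

Set K = (0, 0), B = (1, 0), X = (0, 1), Q = (3, -1); any affine frame gives the same invariant.
1. N is the intersection of line KB and line XQ ⇒ N = (3/2, 0)
2. Y lies on line KX with KY:YX = -1:5 ⇒ Y = (0, -1/4)
3. P is the centroid of triangle BYN ⇒ P = (5/6, -1/12)
4. M lies on line BP with BM:MP = 1:3 ⇒ M = (23/24, -1/48)
5. W lies on line MB with MW:WB = 1:(-2) ⇒ W = (11/12, -1/24)
2·[WYB] = -1/48, 2·[MNQ] = -55/96
[WYB]:[MNQ] = -1/48:-55/96 = 2/55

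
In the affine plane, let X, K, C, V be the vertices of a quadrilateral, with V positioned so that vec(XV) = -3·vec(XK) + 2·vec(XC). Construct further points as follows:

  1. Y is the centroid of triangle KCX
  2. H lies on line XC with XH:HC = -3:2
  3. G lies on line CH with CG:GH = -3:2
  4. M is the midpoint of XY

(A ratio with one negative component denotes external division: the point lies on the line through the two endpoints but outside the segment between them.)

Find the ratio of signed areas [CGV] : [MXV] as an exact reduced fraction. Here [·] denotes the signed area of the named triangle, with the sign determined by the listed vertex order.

[CGV]:[MXV] = -108/5

Choose coordinates X = (0, 0), K = (1, 0), C = (0, 1), V = (-3, 2).
1. Y is the centroid of triangle KCX ⇒ Y = (1/3, 1/3)
2. H lies on line XC with XH:HC = -3:2 ⇒ H = (0, 3)
3. G lies on line CH with CG:GH = -3:2 ⇒ G = (0, 7)
4. M is the midpoint of XY ⇒ M = (1/6, 1/6)
2·[CGV] = 18, 2·[MXV] = -5/6
[CGV]:[MXV] = 18:-5/6 = -108/5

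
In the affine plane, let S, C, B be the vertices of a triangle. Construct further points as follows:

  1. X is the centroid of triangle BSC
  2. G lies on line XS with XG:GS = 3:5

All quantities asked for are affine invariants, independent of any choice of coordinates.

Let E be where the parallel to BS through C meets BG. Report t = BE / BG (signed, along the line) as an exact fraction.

Assign S = (0, 0), C = (1, 0), B = (0, 1) — the answer is frame-independent, so this choice is without loss of generality.
1. X is the centroid of triangle BSC ⇒ X = (1/3, 1/3)
2. G lies on line XS with XG:GS = 3:5 ⇒ G = (5/24, 5/24)
through C parallel to BS: direction (0, -1); meets BG at E = (1, -14/5)
E = B + t·(G−B) with t = 24/5

t = 24/5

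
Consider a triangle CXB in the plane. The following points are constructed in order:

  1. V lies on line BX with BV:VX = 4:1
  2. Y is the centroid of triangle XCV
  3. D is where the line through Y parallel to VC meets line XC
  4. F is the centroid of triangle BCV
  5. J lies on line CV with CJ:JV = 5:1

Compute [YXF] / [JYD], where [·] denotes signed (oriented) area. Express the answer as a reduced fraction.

Work in coordinates with C = (0, 0), X = (1, 0), B = (0, 1).
1. V lies on line BX with BV:VX = 4:1 ⇒ V = (4/5, 1/5)
2. Y is the centroid of triangle XCV ⇒ Y = (3/5, 1/15)
3. D is where the line through Y parallel to VC meets line XC ⇒ D = (1/3, 0)
4. F is the centroid of triangle BCV ⇒ F = (4/15, 2/5)
5. J lies on line CV with CJ:JV = 5:1 ⇒ J = (2/3, 1/6)
2·[YXF] = 1/9, 2·[JYD] = -1/45
[YXF]:[JYD] = 1/9:-1/45 = -5

[YXF]:[JYD] = -5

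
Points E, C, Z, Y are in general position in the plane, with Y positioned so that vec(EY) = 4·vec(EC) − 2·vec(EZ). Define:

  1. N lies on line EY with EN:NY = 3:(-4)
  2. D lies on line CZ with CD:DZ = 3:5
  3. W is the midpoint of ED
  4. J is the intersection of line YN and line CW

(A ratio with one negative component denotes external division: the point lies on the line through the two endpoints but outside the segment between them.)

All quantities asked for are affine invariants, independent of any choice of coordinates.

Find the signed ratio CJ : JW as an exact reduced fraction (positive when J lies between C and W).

Choose coordinates E = (0, 0), C = (1, 0), Z = (0, 1), Y = (4, -2).
1. N lies on line EY with EN:NY = 3:(-4) ⇒ N = (-12, 6)
2. D lies on line CZ with CD:DZ = 3:5 ⇒ D = (5/8, 3/8)
3. W is the midpoint of ED ⇒ W = (5/16, 3/16)
4. J is the intersection of line YN and line CW ⇒ J = (-6/5, 3/5)
J = C + t·(W−C) with t = 16/5, so CJ:JW = t:(1−t) = 16/5:-11/5

CJ:JW = -16/11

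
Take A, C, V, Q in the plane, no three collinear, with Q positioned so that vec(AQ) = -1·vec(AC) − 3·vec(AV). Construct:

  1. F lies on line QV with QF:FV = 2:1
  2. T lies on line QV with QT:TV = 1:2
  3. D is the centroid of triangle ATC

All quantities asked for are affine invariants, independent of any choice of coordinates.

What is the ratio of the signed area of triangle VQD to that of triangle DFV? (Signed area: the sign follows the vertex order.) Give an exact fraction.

Set A = (0, 0), C = (1, 0), V = (0, 1), Q = (-1, -3); any affine frame gives the same invariant.
1. F lies on line QV with QF:FV = 2:1 ⇒ F = (-1/3, -1/3)
2. T lies on line QV with QT:TV = 1:2 ⇒ T = (-2/3, -5/3)
3. D is the centroid of triangle ATC ⇒ D = (1/9, -5/9)
2·[VQD] = 2, 2·[DFV] = -2/3
[VQD]:[DFV] = 2:-2/3 = -3

[VQD]:[DFV] = -3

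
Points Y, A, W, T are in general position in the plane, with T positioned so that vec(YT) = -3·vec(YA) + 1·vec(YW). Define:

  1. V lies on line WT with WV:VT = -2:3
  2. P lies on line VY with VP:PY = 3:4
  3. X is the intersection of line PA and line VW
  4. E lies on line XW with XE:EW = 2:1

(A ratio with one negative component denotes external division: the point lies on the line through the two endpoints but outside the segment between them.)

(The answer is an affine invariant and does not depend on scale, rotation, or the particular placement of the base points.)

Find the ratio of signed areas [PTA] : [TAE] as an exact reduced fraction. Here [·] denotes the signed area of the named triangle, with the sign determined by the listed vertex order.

[PTA]:[TAE] = 132/133

Assign Y = (0, 0), A = (1, 0), W = (0, 1), T = (-3, 1) — the answer is frame-independent, so this choice is without loss of generality.
1. V lies on line WT with WV:VT = -2:3 ⇒ V = (6, 1)
2. P lies on line VY with VP:PY = 3:4 ⇒ P = (24/7, 4/7)
3. X is the intersection of line PA and line VW ⇒ X = (21/4, 1)
4. E lies on line XW with XE:EW = 2:1 ⇒ E = (7/4, 1)
2·[PTA] = 33/7, 2·[TAE] = 19/4
[PTA]:[TAE] = 33/7:19/4 = 132/133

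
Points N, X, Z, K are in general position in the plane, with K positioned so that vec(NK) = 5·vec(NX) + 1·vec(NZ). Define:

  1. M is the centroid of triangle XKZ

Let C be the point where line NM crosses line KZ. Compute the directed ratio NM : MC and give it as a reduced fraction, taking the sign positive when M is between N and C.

NM:MC = 2

Choose coordinates N = (0, 0), X = (1, 0), Z = (0, 1), K = (5, 1).
1. M is the centroid of triangle XKZ ⇒ M = (2, 2/3)
line NM meets KZ at C = (3, 1)
M = N + t·(C−N) with t = 2/3, so NM:MC = 2/3:1/3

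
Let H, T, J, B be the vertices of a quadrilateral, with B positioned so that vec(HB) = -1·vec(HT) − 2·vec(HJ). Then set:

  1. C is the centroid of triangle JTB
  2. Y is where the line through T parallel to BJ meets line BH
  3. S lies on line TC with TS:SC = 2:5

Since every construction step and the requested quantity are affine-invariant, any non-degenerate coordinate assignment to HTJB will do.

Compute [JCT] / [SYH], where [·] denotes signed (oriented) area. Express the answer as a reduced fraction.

[JCT]:[SYH] = 7/24

Choose coordinates H = (0, 0), T = (1, 0), J = (0, 1), B = (-1, -2).
1. C is the centroid of triangle JTB ⇒ C = (0, -1/3)
2. Y is where the line through T parallel to BJ meets line BH ⇒ Y = (3, 6)
3. S lies on line TC with TS:SC = 2:5 ⇒ S = (5/7, -2/21)
2·[JCT] = 4/3, 2·[SYH] = 32/7
[JCT]:[SYH] = 4/3:32/7 = 7/24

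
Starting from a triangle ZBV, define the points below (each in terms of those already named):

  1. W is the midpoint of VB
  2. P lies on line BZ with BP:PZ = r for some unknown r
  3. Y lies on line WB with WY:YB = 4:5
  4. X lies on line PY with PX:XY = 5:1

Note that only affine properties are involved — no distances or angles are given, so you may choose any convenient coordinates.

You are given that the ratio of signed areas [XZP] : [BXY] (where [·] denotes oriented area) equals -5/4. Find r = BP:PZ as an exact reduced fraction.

r = 4

Set Z = (0, 0), B = (1, 0), V = (0, 1); any affine frame gives the same invariant.
1. W is the midpoint of VB ⇒ W = (1/2, 1/2)
2. With BP:PZ = r, write λ = r/(r+1) so P = B + λ·(Z−B); P is affine-linear in λ
3. Y lies on line WB with WY:YB = 4:5 ⇒ Y = (13/18, 5/18)
4. X lies on line PY with PX:XY = 5:1 ⇒ X is an affine combination of earlier points and hence also affine-linear in λ
Every point depending on P is an affine combination of P and λ-independent points, so each such coordinate is linear in λ; the λ² term in each signed area is a multiple of (Z−B)×(Z−B) = 0, so 2·[XZP] and 2·[BXY] are each linear in λ. Evaluating at λ=0 and λ=1:
  2·[XZP] = -25/108·λ + 25/108,   2·[BXY] = -5/108·λ
So [XZP]:[BXY] = (-25/108·λ + 25/108) / (-5/108·λ). Setting this equal to -5/4:
  -25/108·λ + 25/108 = -5/4·(-5/108·λ)  ⇒  λ = 4/5
Then r = λ/(1−λ) = (4/5)/(1/5) = 4. Check: with r = 4, P = (1/5, 0) and [XZP]:[BXY] = -5/4 as required.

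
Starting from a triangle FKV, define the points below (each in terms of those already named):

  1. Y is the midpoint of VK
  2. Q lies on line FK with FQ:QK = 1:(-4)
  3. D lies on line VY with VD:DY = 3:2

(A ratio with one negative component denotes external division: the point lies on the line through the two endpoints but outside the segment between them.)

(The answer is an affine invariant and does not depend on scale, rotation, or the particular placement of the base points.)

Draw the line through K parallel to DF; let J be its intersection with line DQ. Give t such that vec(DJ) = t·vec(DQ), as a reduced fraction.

Set F = (0, 0), K = (1, 0), V = (0, 1); any affine frame gives the same invariant.
1. Y is the midpoint of VK ⇒ Y = (1/2, 1/2)
2. Q lies on line FK with FQ:QK = 1:(-4) ⇒ Q = (-1/3, 0)
3. D lies on line VY with VD:DY = 3:2 ⇒ D = (3/10, 7/10)
through K parallel to DF: direction (-3/10, -7/10); meets DQ at J = (11/5, 14/5)
J = D + t·(Q−D) with t = -3

t = -3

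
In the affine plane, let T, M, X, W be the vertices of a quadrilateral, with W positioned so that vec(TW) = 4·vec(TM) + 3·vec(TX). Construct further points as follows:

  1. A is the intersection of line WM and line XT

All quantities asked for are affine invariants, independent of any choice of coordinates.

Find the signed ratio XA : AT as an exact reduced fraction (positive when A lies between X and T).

Choose coordinates T = (0, 0), M = (1, 0), X = (0, 1), W = (4, 3).
1. A is the intersection of line WM and line XT ⇒ A = (0, -1)
A = X + t·(T−X) with t = 2, so XA:AT = t:(1−t) = 2:-1

XA:AT = -2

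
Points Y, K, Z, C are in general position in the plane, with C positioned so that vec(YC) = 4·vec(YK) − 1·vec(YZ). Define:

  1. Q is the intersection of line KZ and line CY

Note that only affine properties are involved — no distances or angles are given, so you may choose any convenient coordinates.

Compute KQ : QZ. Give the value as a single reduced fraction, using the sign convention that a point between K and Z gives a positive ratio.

Choose coordinates Y = (0, 0), K = (1, 0), Z = (0, 1), C = (4, -1).
1. Q is the intersection of line KZ and line CY ⇒ Q = (4/3, -1/3)
Q = K + t·(Z−K) with t = -1/3, so KQ:QZ = t:(1−t) = -1/3:4/3

KQ:QZ = -1/4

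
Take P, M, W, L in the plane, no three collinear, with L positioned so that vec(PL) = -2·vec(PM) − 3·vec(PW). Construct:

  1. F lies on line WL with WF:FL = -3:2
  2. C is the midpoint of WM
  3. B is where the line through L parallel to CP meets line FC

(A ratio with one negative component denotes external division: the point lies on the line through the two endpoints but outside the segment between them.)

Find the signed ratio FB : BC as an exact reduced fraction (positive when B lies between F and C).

Set P = (0, 0), M = (1, 0), W = (0, 1), L = (-2, -3); any affine frame gives the same invariant.
1. F lies on line WL with WF:FL = -3:2 ⇒ F = (-6, -11)
2. C is the midpoint of WM ⇒ C = (1/2, 1/2)
3. B is where the line through L parallel to CP meets line FC ⇒ B = (-4/5, -9/5)
B = F + t·(C−F) with t = 4/5, so FB:BC = t:(1−t) = 4/5:1/5

FB:BC = 4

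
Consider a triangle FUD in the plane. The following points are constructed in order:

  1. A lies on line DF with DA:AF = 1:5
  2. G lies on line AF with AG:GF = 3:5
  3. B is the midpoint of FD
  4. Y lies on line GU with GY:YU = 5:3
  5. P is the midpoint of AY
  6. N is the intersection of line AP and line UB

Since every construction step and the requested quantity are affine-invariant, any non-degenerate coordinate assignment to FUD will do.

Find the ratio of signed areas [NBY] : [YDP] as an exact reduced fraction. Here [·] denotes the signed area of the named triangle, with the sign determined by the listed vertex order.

Work in coordinates with F = (0, 0), U = (1, 0), D = (0, 1).
1. A lies on line DF with DA:AF = 1:5 ⇒ A = (0, 5/6)
2. G lies on line AF with AG:GF = 3:5 ⇒ G = (0, 25/48)
3. B is the midpoint of FD ⇒ B = (0, 1/2)
4. Y lies on line GU with GY:YU = 5:3 ⇒ Y = (5/8, 25/128)
5. P is the midpoint of AY ⇒ P = (5/16, 395/768)
6. N is the intersection of line AP and line UB ⇒ N = (16/25, 9/50)
2·[NBY] = -1/200, 2·[YDP] = 5/96
[NBY]:[YDP] = -1/200:5/96 = -12/125

[NBY]:[YDP] = -12/125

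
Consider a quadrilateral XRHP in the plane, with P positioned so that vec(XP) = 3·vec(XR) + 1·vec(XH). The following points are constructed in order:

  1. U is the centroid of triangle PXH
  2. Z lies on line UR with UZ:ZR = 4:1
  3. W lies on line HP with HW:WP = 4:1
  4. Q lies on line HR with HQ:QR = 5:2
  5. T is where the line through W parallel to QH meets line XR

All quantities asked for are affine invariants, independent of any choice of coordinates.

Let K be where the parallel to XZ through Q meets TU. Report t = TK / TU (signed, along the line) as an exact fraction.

t = 169/259

Assign X = (0, 0), R = (1, 0), H = (0, 1), P = (3, 1) — the answer is frame-independent, so this choice is without loss of generality.
1. U is the centroid of triangle PXH ⇒ U = (1, 2/3)
2. Z lies on line UR with UZ:ZR = 4:1 ⇒ Z = (1, 2/15)
3. W lies on line HP with HW:WP = 4:1 ⇒ W = (12/5, 1)
4. Q lies on line HR with HQ:QR = 5:2 ⇒ Q = (5/7, 2/7)
5. T is where the line through W parallel to QH meets line XR ⇒ T = (17/5, 0)
through Q parallel to XZ: direction (1, 2/15); meets TU at K = (475/259, 338/777)
K = T + t·(U−T) with t = 169/259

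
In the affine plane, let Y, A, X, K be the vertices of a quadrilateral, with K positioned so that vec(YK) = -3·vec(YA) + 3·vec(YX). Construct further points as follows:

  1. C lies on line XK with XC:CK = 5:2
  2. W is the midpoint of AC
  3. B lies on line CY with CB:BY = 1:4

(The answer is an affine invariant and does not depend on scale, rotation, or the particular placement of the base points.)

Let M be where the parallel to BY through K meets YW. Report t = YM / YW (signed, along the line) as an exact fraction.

t = -12/17

Choose coordinates Y = (0, 0), A = (1, 0), X = (0, 1), K = (-3, 3).
1. C lies on line XK with XC:CK = 5:2 ⇒ C = (-15/7, 17/7)
2. W is the midpoint of AC ⇒ W = (-4/7, 17/14)
3. B lies on line CY with CB:BY = 1:4 ⇒ B = (-12/7, 68/35)
through K parallel to BY: direction (12/7, -68/35); meets YW at M = (48/119, -6/7)
M = Y + t·(W−Y) with t = -12/17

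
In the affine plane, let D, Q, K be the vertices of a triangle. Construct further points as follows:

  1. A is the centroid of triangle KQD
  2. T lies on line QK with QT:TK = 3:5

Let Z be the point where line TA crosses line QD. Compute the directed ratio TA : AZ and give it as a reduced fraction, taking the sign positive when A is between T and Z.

TA:AZ = 1/8

Choose coordinates D = (0, 0), Q = (1, 0), K = (0, 1).
1. A is the centroid of triangle KQD ⇒ A = (1/3, 1/3)
2. T lies on line QK with QT:TK = 3:5 ⇒ T = (5/8, 3/8)
line TA meets QD at Z = (-2, 0)
A = T + t·(Z−T) with t = 1/9, so TA:AZ = 1/9:8/9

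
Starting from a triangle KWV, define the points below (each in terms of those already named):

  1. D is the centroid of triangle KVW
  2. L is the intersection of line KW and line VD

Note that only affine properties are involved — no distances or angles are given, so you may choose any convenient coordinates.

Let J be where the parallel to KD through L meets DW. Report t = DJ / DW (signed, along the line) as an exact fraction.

Set K = (0, 0), W = (1, 0), V = (0, 1); any affine frame gives the same invariant.
1. D is the centroid of triangle KVW ⇒ D = (1/3, 1/3)
2. L is the intersection of line KW and line VD ⇒ L = (1/2, 0)
through L parallel to KD: direction (1/3, 1/3); meets DW at J = (2/3, 1/6)
J = D + t·(W−D) with t = 1/2

t = 1/2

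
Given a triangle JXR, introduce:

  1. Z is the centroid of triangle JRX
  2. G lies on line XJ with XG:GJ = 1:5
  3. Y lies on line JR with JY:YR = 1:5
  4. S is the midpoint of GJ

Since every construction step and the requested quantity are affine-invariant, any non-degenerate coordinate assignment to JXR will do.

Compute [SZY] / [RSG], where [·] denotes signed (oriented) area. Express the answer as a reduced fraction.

[SZY]:[RSG] = 3/10

Set J = (0, 0), X = (1, 0), R = (0, 1); any affine frame gives the same invariant.
1. Z is the centroid of triangle JRX ⇒ Z = (1/3, 1/3)
2. G lies on line XJ with XG:GJ = 1:5 ⇒ G = (5/6, 0)
3. Y lies on line JR with JY:YR = 1:5 ⇒ Y = (0, 1/6)
4. S is the midpoint of GJ ⇒ S = (5/12, 0)
2·[SZY] = 1/8, 2·[RSG] = 5/12
[SZY]:[RSG] = 1/8:5/12 = 3/10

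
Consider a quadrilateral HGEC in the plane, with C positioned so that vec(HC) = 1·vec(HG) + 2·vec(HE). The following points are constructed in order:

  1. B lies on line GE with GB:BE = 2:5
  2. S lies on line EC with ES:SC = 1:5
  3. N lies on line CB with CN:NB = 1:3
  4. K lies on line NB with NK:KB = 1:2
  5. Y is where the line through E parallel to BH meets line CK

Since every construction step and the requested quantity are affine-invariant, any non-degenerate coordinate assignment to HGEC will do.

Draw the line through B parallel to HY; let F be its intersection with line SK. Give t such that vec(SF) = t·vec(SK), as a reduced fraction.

Set H = (0, 0), G = (1, 0), E = (0, 1), C = (1, 2); any affine frame gives the same invariant.
1. B lies on line GE with GB:BE = 2:5 ⇒ B = (5/7, 2/7)
2. S lies on line EC with ES:SC = 1:5 ⇒ S = (1/6, 7/6)
3. N lies on line CB with CN:NB = 1:3 ⇒ N = (13/14, 11/7)
4. K lies on line NB with NK:KB = 1:2 ⇒ K = (6/7, 8/7)
5. Y is where the line through E parallel to BH meets line CK ⇒ Y = (25/28, 19/14)
through B parallel to HY: direction (25/28, 19/14); meets SK at F = (1430/1127, 1272/1127)
F = S + t·(K−S) with t = 257/161

t = 257/161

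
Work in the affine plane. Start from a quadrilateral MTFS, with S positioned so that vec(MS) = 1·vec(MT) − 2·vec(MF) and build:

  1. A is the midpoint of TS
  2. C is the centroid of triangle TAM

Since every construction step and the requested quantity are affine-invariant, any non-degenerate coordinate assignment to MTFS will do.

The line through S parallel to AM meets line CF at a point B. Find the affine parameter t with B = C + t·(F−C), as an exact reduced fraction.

Set M = (0, 0), T = (1, 0), F = (0, 1), S = (1, -2); any affine frame gives the same invariant.
1. A is the midpoint of TS ⇒ A = (1, -1)
2. C is the centroid of triangle TAM ⇒ C = (2/3, -1/3)
through S parallel to AM: direction (-1, 1); meets CF at B = (2, -3)
B = C + t·(F−C) with t = -2

t = -2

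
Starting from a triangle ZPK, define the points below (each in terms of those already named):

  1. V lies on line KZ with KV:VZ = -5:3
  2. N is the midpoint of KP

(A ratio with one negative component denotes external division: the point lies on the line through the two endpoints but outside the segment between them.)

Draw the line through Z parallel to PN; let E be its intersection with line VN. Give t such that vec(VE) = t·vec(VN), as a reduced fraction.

t = 3/5

Choose coordinates Z = (0, 0), P = (1, 0), K = (0, 1).
1. V lies on line KZ with KV:VZ = -5:3 ⇒ V = (0, -3/2)
2. N is the midpoint of KP ⇒ N = (1/2, 1/2)
through Z parallel to PN: direction (-1/2, 1/2); meets VN at E = (3/10, -3/10)
E = V + t·(N−V) with t = 3/5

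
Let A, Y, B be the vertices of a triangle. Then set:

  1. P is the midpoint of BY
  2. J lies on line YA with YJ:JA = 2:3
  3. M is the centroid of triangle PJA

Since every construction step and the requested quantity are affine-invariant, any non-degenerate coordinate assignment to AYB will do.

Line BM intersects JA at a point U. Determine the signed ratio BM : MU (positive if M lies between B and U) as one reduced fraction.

Assign A = (0, 0), Y = (1, 0), B = (0, 1) — the answer is frame-independent, so this choice is without loss of generality.
1. P is the midpoint of BY ⇒ P = (1/2, 1/2)
2. J lies on line YA with YJ:JA = 2:3 ⇒ J = (3/5, 0)
3. M is the centroid of triangle PJA ⇒ M = (11/30, 1/6)
line BM meets JA at U = (11/25, 0)
M = B + t·(U−B) with t = 5/6, so BM:MU = 5/6:1/6

BM:MU = 5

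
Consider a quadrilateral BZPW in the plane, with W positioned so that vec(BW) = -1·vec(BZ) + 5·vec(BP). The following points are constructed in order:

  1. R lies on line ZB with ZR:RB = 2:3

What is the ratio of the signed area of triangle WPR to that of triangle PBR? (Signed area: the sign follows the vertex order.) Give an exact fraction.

[WPR]:[PBR] = 7/3

Work in coordinates with B = (0, 0), Z = (1, 0), P = (0, 1), W = (-1, 5).
1. R lies on line ZB with ZR:RB = 2:3 ⇒ R = (3/5, 0)
2·[WPR] = 7/5, 2·[PBR] = 3/5
[WPR]:[PBR] = 7/5:3/5 = 7/3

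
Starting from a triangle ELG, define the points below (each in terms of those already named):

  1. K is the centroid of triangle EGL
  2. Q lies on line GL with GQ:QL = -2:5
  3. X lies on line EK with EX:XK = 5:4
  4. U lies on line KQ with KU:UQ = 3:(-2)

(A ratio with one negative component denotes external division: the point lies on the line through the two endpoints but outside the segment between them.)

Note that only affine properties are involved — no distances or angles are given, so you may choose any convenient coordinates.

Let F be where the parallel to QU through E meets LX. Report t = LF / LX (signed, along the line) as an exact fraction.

Assign E = (0, 0), L = (1, 0), G = (0, 1) — the answer is frame-independent, so this choice is without loss of generality.
1. K is the centroid of triangle EGL ⇒ K = (1/3, 1/3)
2. Q lies on line GL with GQ:QL = -2:5 ⇒ Q = (-2/3, 5/3)
3. X lies on line EK with EX:XK = 5:4 ⇒ X = (5/27, 5/27)
4. U lies on line KQ with KU:UQ = 3:(-2) ⇒ U = (-8/3, 13/3)
through E parallel to QU: direction (-2, 8/3); meets LX at F = (-15/73, 20/73)
F = L + t·(X−L) with t = 108/73

t = 108/73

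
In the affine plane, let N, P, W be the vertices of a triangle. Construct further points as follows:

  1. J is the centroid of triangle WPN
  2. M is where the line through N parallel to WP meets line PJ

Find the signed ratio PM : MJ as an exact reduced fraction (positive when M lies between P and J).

PM:MJ = -3/2

Choose coordinates N = (0, 0), P = (1, 0), W = (0, 1).
1. J is the centroid of triangle WPN ⇒ J = (1/3, 1/3)
2. M is where the line through N parallel to WP meets line PJ ⇒ M = (-1, 1)
M = P + t·(J−P) with t = 3, so PM:MJ = t:(1−t) = 3:-2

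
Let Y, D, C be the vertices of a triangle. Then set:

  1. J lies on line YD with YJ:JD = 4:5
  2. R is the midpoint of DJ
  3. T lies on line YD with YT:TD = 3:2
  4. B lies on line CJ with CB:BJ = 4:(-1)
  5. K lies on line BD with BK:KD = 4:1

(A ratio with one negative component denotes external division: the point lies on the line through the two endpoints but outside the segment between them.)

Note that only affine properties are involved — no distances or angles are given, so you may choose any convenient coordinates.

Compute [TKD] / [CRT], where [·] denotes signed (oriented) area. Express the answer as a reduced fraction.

Choose coordinates Y = (0, 0), D = (1, 0), C = (0, 1).
1. J lies on line YD with YJ:JD = 4:5 ⇒ J = (4/9, 0)
2. R is the midpoint of DJ ⇒ R = (13/18, 0)
3. T lies on line YD with YT:TD = 3:2 ⇒ T = (3/5, 0)
4. B lies on line CJ with CB:BJ = 4:(-1) ⇒ B = (16/27, -1/3)
5. K lies on line BD with BK:KD = 4:1 ⇒ K = (124/135, -1/15)
2·[TKD] = 2/75, 2·[CRT] = -11/90
[TKD]:[CRT] = 2/75:-11/90 = -12/55

[TKD]:[CRT] = -12/55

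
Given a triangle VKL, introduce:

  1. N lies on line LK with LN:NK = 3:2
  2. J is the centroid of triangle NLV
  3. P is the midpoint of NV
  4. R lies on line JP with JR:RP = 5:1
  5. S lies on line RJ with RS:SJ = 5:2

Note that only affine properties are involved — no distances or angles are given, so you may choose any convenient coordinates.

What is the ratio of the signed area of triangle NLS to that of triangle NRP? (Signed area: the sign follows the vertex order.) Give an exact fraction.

Choose coordinates V = (0, 0), K = (1, 0), L = (0, 1).
1. N lies on line LK with LN:NK = 3:2 ⇒ N = (3/5, 2/5)
2. J is the centroid of triangle NLV ⇒ J = (1/5, 7/15)
3. P is the midpoint of NV ⇒ P = (3/10, 1/5)
4. R lies on line JP with JR:RP = 5:1 ⇒ R = (17/60, 11/45)
5. S lies on line RJ with RS:SJ = 5:2 ⇒ S = (47/210, 127/315)
2·[NLS] = 47/210, 2·[NRP] = 1/60
[NLS]:[NRP] = 47/210:1/60 = 94/7

[NLS]:[NRP] = 94/7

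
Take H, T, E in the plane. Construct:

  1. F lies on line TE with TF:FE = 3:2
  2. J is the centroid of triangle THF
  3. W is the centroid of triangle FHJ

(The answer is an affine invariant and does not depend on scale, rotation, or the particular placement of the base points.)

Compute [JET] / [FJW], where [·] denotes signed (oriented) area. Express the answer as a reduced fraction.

[JET]:[FJW] = 5

Work in coordinates with H = (0, 0), T = (1, 0), E = (0, 1).
1. F lies on line TE with TF:FE = 3:2 ⇒ F = (2/5, 3/5)
2. J is the centroid of triangle THF ⇒ J = (7/15, 1/5)
3. W is the centroid of triangle FHJ ⇒ W = (13/45, 4/15)
2·[JET] = -1/3, 2·[FJW] = -1/15
[JET]:[FJW] = -1/3:-1/15 = 5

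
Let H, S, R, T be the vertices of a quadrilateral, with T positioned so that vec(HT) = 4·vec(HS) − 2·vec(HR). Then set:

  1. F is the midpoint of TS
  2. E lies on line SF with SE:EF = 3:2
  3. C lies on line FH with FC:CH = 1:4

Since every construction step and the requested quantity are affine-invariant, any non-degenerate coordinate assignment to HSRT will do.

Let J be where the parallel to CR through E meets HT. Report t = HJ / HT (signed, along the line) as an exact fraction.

t = 111/160

Choose coordinates H = (0, 0), S = (1, 0), R = (0, 1), T = (4, -2).
1. F is the midpoint of TS ⇒ F = (5/2, -1)
2. E lies on line SF with SE:EF = 3:2 ⇒ E = (19/10, -3/5)
3. C lies on line FH with FC:CH = 1:4 ⇒ C = (2, -4/5)
through E parallel to CR: direction (-2, 9/5); meets HT at J = (111/40, -111/80)
J = H + t·(T−H) with t = 111/160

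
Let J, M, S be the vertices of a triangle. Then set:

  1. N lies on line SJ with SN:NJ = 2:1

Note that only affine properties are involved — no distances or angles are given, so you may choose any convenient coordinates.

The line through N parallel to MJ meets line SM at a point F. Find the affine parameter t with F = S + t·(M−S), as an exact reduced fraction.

Set J = (0, 0), M = (1, 0), S = (0, 1); any affine frame gives the same invariant.
1. N lies on line SJ with SN:NJ = 2:1 ⇒ N = (0, 1/3)
through N parallel to MJ: direction (-1, 0); meets SM at F = (2/3, 1/3)
F = S + t·(M−S) with t = 2/3

t = 2/3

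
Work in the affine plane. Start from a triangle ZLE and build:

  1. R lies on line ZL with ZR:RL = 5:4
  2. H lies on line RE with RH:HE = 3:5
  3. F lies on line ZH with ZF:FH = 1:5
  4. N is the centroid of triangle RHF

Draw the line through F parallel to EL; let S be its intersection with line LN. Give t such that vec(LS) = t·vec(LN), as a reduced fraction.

t = 285/173

Set Z = (0, 0), L = (1, 0), E = (0, 1); any affine frame gives the same invariant.
1. R lies on line ZL with ZR:RL = 5:4 ⇒ R = (5/9, 0)
2. H lies on line RE with RH:HE = 3:5 ⇒ H = (25/72, 3/8)
3. F lies on line ZH with ZF:FH = 1:5 ⇒ F = (25/432, 1/16)
4. N is the centroid of triangle RHF ⇒ N = (415/1296, 7/48)
through F parallel to EL: direction (1, -1); meets LN at S = (-8959/74736, 665/2768)
S = L + t·(N−L) with t = 285/173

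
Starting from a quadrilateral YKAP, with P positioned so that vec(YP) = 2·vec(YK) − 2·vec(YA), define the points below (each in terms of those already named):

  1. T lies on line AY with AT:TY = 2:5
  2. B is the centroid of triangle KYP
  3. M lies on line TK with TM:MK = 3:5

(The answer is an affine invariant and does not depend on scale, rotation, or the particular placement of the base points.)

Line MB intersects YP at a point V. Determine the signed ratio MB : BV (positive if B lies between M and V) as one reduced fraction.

Set Y = (0, 0), K = (1, 0), A = (0, 1), P = (2, -2); any affine frame gives the same invariant.
1. T lies on line AY with AT:TY = 2:5 ⇒ T = (0, 5/7)
2. B is the centroid of triangle KYP ⇒ B = (1, -2/3)
3. M lies on line TK with TM:MK = 3:5 ⇒ M = (3/8, 25/56)
line MB meets YP at V = (117/82, -117/82)
B = M + t·(V−M) with t = 41/69, so MB:BV = 41/69:28/69

MB:BV = 41/28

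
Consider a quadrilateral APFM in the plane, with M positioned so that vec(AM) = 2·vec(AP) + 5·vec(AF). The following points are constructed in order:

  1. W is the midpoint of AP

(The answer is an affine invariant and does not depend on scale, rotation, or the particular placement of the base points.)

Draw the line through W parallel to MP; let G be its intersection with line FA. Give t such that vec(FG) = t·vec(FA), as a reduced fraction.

t = 7/2

Set A = (0, 0), P = (1, 0), F = (0, 1), M = (2, 5); any affine frame gives the same invariant.
1. W is the midpoint of AP ⇒ W = (1/2, 0)
through W parallel to MP: direction (-1, -5); meets FA at G = (0, -5/2)
G = F + t·(A−F) with t = 7/2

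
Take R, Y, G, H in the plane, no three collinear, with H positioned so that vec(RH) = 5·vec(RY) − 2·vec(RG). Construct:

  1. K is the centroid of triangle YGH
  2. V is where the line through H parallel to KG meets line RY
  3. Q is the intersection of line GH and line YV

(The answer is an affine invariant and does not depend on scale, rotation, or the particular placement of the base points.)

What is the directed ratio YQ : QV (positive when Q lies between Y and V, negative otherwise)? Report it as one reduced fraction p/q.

YQ:QV = 2

Work in coordinates with R = (0, 0), Y = (1, 0), G = (0, 1), H = (5, -2).
1. K is the centroid of triangle YGH ⇒ K = (2, -1/3)
2. V is where the line through H parallel to KG meets line RY ⇒ V = (2, 0)
3. Q is the intersection of line GH and line YV ⇒ Q = (5/3, 0)
Q = Y + t·(V−Y) with t = 2/3, so YQ:QV = t:(1−t) = 2/3:1/3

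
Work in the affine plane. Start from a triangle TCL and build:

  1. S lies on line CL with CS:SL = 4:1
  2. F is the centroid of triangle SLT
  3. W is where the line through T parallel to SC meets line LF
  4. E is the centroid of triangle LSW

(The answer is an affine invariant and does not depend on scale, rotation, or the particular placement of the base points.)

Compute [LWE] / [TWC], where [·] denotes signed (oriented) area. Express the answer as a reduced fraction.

[LWE]:[TWC] = 1/3

Assign T = (0, 0), C = (1, 0), L = (0, 1) — the answer is frame-independent, so this choice is without loss of generality.
1. S lies on line CL with CS:SL = 4:1 ⇒ S = (1/5, 4/5)
2. F is the centroid of triangle SLT ⇒ F = (1/15, 3/5)
3. W is where the line through T parallel to SC meets line LF ⇒ W = (1/5, -1/5)
4. E is the centroid of triangle LSW ⇒ E = (2/15, 8/15)
2·[LWE] = 1/15, 2·[TWC] = 1/5
[LWE]:[TWC] = 1/15:1/5 = 1/3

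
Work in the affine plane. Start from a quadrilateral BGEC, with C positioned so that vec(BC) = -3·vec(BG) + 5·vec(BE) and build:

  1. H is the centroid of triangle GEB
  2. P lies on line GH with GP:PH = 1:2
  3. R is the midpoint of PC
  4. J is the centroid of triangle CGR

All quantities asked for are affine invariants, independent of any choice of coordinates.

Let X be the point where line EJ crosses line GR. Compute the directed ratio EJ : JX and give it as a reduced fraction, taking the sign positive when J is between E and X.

Set B = (0, 0), G = (1, 0), E = (0, 1), C = (-3, 5); any affine frame gives the same invariant.
1. H is the centroid of triangle GEB ⇒ H = (1/3, 1/3)
2. P lies on line GH with GP:PH = 1:2 ⇒ P = (7/9, 1/9)
3. R is the midpoint of PC ⇒ R = (-10/9, 23/9)
4. J is the centroid of triangle CGR ⇒ J = (-28/27, 68/27)
line EJ meets GR at X = (-112/135, 299/135)
J = E + t·(X−E) with t = 5/4, so EJ:JX = 5/4:-1/4

EJ:JX = -5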